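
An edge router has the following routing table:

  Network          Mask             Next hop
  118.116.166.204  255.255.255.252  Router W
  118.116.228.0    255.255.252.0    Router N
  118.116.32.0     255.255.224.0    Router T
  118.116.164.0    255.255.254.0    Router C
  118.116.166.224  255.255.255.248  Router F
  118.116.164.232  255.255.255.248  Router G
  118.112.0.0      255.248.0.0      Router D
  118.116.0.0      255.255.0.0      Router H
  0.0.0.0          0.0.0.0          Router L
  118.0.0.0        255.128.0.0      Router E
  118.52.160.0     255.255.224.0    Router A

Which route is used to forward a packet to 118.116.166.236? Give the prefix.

118.116.0.0/16

Entries matching 118.116.166.236:
  0.0.0.0/0 (default, matches everything)
  118.0.0.0/9 (118.0.0.0 - 118.127.255.255)
  118.112.0.0/13 (118.112.0.0 - 118.119.255.255)
  118.116.0.0/16 (118.116.0.0 - 118.116.255.255)
Most specific is 118.116.0.0/16.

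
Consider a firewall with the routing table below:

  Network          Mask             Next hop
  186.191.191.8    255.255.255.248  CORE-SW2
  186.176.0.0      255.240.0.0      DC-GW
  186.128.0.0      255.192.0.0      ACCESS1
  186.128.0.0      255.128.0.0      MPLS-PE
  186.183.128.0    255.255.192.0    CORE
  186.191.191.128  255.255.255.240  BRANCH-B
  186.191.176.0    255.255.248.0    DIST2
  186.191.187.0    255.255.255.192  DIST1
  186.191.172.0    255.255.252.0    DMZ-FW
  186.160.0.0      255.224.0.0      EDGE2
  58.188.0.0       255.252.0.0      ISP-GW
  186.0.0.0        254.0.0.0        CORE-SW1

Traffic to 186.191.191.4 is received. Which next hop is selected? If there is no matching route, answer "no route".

DC-GW

Routes whose prefix contains 186.191.191.4:
  186.0.0.0/7 (186.0.0.0 - 187.255.255.255) -> CORE-SW1
  186.128.0.0/9 (186.128.0.0 - 186.255.255.255) -> MPLS-PE
  186.128.0.0/10 (186.128.0.0 - 186.191.255.255) -> ACCESS1
  186.160.0.0/11 (186.160.0.0 - 186.191.255.255) -> EDGE2
  186.176.0.0/12 (186.176.0.0 - 186.191.255.255) -> DC-GW
More-specific entries that do NOT match:
  186.191.191.8/29 (186.191.191.8 - 186.191.191.15) does not contain 186.191.191.4
  186.191.191.128/28 (186.191.191.128 - 186.191.191.143) does not contain 186.191.191.4
  186.191.187.0/26 (186.191.187.0 - 186.191.187.63) does not contain 186.191.191.4
  186.191.172.0/22 (186.191.172.0 - 186.191.175.255) does not contain 186.191.191.4
  186.191.176.0/21 (186.191.176.0 - 186.191.183.255) does not contain 186.191.191.4
  186.183.128.0/18 (186.183.128.0 - 186.183.191.255) does not contain 186.191.191.4
  58.188.0.0/14 (58.188.0.0 - 58.191.255.255) does not contain 186.191.191.4
Longest matching prefix is /12 -> next hop DC-GW.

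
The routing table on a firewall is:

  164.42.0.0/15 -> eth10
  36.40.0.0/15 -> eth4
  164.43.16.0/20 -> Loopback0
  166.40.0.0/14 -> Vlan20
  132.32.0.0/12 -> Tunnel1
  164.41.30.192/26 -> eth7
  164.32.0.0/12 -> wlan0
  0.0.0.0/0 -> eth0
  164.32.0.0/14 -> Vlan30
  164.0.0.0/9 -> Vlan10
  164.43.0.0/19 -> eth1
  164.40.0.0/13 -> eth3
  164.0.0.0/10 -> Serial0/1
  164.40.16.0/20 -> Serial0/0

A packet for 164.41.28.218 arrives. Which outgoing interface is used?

Routes whose prefix contains 164.41.28.218:
  0.0.0.0/0 (default, matches everything) -> eth0
  164.0.0.0/9 (164.0.0.0 - 164.127.255.255) -> Vlan10
  164.0.0.0/10 (164.0.0.0 - 164.63.255.255) -> Serial0/1
  164.32.0.0/12 (164.32.0.0 - 164.47.255.255) -> wlan0
  164.40.0.0/13 (164.40.0.0 - 164.47.255.255) -> eth3
More-specific entries that do NOT match:
  164.41.30.192/26 (164.41.30.192 - 164.41.30.255) does not contain 164.41.28.218
  164.43.16.0/20 (164.43.16.0 - 164.43.31.255) does not contain 164.41.28.218
  164.40.16.0/20 (164.40.16.0 - 164.40.31.255) does not contain 164.41.28.218
  164.43.0.0/19 (164.43.0.0 - 164.43.31.255) does not contain 164.41.28.218
  164.42.0.0/15 (164.42.0.0 - 164.43.255.255) does not contain 164.41.28.218
  36.40.0.0/15 (36.40.0.0 - 36.41.255.255) does not contain 164.41.28.218
  166.40.0.0/14 (166.40.0.0 - 166.43.255.255) does not contain 164.41.28.218
  164.32.0.0/14 (164.32.0.0 - 164.35.255.255) does not contain 164.41.28.218
Longest matching prefix is /13 -> interface eth3.

eth3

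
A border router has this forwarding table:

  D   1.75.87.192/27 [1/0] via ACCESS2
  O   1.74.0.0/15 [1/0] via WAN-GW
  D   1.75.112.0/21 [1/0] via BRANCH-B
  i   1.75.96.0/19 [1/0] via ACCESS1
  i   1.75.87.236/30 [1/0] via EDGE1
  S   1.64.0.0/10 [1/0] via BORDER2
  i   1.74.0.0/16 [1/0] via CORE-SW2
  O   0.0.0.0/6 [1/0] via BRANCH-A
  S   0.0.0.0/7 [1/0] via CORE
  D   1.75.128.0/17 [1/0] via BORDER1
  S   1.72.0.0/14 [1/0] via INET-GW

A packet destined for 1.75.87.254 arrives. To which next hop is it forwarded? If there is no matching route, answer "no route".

Routes whose prefix contains 1.75.87.254:
  0.0.0.0/6 (0.0.0.0 - 3.255.255.255) -> BRANCH-A
  0.0.0.0/7 (0.0.0.0 - 1.255.255.255) -> CORE
  1.64.0.0/10 (1.64.0.0 - 1.127.255.255) -> BORDER2
  1.72.0.0/14 (1.72.0.0 - 1.75.255.255) -> INET-GW
  1.74.0.0/15 (1.74.0.0 - 1.75.255.255) -> WAN-GW
More-specific entries that do NOT match:
  1.75.87.236/30 (1.75.87.236 - 1.75.87.239) does not contain 1.75.87.254
  1.75.87.192/27 (1.75.87.192 - 1.75.87.223) does not contain 1.75.87.254
  1.75.112.0/21 (1.75.112.0 - 1.75.119.255) does not contain 1.75.87.254
  1.75.96.0/19 (1.75.96.0 - 1.75.127.255) does not contain 1.75.87.254
  1.75.128.0/17 (1.75.128.0 - 1.75.255.255) does not contain 1.75.87.254
  1.74.0.0/16 (1.74.0.0 - 1.74.255.255) does not contain 1.75.87.254
Longest matching prefix is /15 -> next hop WAN-GW.

WAN-GW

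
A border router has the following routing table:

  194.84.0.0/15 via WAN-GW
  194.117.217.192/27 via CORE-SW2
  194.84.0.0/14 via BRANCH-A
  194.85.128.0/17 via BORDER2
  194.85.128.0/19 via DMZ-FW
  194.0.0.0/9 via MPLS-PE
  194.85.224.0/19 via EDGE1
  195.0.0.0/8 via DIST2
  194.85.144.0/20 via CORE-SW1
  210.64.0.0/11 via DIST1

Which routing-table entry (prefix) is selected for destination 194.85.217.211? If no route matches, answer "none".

194.85.128.0/17

Entries matching 194.85.217.211:
  194.0.0.0/9 (194.0.0.0 - 194.127.255.255)
  194.84.0.0/14 (194.84.0.0 - 194.87.255.255)
  194.84.0.0/15 (194.84.0.0 - 194.85.255.255)
  194.85.128.0/17 (194.85.128.0 - 194.85.255.255)
Most specific is 194.85.128.0/17.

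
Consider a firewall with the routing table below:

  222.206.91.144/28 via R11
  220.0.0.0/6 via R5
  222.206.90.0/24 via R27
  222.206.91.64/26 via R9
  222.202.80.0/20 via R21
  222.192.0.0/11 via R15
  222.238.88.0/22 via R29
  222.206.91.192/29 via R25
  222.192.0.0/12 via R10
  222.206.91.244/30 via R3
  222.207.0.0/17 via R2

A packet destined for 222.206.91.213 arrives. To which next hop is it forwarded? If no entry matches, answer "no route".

Routes whose prefix contains 222.206.91.213:
  220.0.0.0/6 (220.0.0.0 - 223.255.255.255) -> R5
  222.192.0.0/11 (222.192.0.0 - 222.223.255.255) -> R15
  222.192.0.0/12 (222.192.0.0 - 222.207.255.255) -> R10
More-specific entries that do NOT match:
  222.206.91.244/30 (222.206.91.244 - 222.206.91.247) does not contain 222.206.91.213
  222.206.91.192/29 (222.206.91.192 - 222.206.91.199) does not contain 222.206.91.213
  222.206.91.144/28 (222.206.91.144 - 222.206.91.159) does not contain 222.206.91.213
  222.206.91.64/26 (222.206.91.64 - 222.206.91.127) does not contain 222.206.91.213
  222.206.90.0/24 (222.206.90.0 - 222.206.90.255) does not contain 222.206.91.213
  222.238.88.0/22 (222.238.88.0 - 222.238.91.255) does not contain 222.206.91.213
  222.202.80.0/20 (222.202.80.0 - 222.202.95.255) does not contain 222.206.91.213
  222.207.0.0/17 (222.207.0.0 - 222.207.127.255) does not contain 222.206.91.213
Longest matching prefix is /12 -> next hop R10.

R10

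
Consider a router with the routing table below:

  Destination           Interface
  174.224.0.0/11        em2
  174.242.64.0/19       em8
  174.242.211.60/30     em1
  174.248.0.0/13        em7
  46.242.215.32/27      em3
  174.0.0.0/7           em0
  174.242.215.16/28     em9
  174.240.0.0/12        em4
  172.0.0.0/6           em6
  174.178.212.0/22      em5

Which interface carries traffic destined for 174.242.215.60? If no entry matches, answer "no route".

Routes whose prefix contains 174.242.215.60:
  172.0.0.0/6 (172.0.0.0 - 175.255.255.255) -> em6
  174.0.0.0/7 (174.0.0.0 - 175.255.255.255) -> em0
  174.224.0.0/11 (174.224.0.0 - 174.255.255.255) -> em2
  174.240.0.0/12 (174.240.0.0 - 174.255.255.255) -> em4
More-specific entries that do NOT match:
  174.242.211.60/30 (174.242.211.60 - 174.242.211.63) does not contain 174.242.215.60
  174.242.215.16/28 (174.242.215.16 - 174.242.215.31) does not contain 174.242.215.60
  46.242.215.32/27 (46.242.215.32 - 46.242.215.63) does not contain 174.242.215.60
  174.178.212.0/22 (174.178.212.0 - 174.178.215.255) does not contain 174.242.215.60
  174.242.64.0/19 (174.242.64.0 - 174.242.95.255) does not contain 174.242.215.60
  174.248.0.0/13 (174.248.0.0 - 174.255.255.255) does not contain 174.242.215.60
Longest matching prefix is /12 -> interface em4.

em4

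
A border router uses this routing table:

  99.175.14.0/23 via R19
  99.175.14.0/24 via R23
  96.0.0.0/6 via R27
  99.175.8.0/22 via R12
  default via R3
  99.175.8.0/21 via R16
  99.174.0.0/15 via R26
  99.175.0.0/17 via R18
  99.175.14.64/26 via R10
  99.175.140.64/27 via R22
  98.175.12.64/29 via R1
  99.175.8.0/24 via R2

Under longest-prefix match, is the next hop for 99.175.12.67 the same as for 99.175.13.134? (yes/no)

yes

99.175.12.67: longest match 99.175.8.0/21 -> R16
99.175.13.134: longest match 99.175.8.0/21 -> R16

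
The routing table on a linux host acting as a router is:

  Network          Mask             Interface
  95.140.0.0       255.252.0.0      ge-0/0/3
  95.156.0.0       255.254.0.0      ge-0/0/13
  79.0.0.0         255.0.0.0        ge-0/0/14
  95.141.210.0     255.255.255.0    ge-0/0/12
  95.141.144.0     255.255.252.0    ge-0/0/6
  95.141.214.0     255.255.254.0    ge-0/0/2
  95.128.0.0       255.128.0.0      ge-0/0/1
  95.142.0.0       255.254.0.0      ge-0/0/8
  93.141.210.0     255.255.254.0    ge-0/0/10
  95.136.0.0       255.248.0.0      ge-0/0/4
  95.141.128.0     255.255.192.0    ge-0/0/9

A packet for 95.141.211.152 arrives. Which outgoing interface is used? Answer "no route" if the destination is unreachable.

Routes whose prefix contains 95.141.211.152:
  95.128.0.0/9 (95.128.0.0 - 95.255.255.255) -> ge-0/0/1
  95.136.0.0/13 (95.136.0.0 - 95.143.255.255) -> ge-0/0/4
  95.140.0.0/14 (95.140.0.0 - 95.143.255.255) -> ge-0/0/3
More-specific entries that do NOT match:
  95.141.210.0/24 (95.141.210.0 - 95.141.210.255) does not contain 95.141.211.152
  95.141.214.0/23 (95.141.214.0 - 95.141.215.255) does not contain 95.141.211.152
  93.141.210.0/23 (93.141.210.0 - 93.141.211.255) does not contain 95.141.211.152
  95.141.144.0/22 (95.141.144.0 - 95.141.147.255) does not contain 95.141.211.152
  95.141.128.0/18 (95.141.128.0 - 95.141.191.255) does not contain 95.141.211.152
  95.156.0.0/15 (95.156.0.0 - 95.157.255.255) does not contain 95.141.211.152
  95.142.0.0/15 (95.142.0.0 - 95.143.255.255) does not contain 95.141.211.152
Longest matching prefix is /14 -> interface ge-0/0/3.

ge-0/0/3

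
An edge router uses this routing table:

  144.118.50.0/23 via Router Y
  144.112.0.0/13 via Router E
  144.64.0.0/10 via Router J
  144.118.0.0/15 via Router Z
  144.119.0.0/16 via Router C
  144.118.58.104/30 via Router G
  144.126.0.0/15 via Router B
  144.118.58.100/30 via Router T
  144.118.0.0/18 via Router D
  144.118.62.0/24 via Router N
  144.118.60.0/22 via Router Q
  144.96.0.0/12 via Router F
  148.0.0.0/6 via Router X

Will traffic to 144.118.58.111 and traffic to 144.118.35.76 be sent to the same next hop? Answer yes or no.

yes

144.118.58.111: longest match 144.118.0.0/18 -> Router D
144.118.35.76: longest match 144.118.0.0/18 -> Router D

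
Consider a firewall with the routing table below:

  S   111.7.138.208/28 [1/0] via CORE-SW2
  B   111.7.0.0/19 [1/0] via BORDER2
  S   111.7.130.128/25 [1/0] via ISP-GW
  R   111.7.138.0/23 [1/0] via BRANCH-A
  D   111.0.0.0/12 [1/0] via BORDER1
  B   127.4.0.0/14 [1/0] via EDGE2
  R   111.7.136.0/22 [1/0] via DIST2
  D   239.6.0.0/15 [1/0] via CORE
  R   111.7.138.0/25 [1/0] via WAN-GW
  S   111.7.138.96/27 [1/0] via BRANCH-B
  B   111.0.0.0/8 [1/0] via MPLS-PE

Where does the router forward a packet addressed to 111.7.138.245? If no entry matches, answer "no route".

BRANCH-A

Routes whose prefix contains 111.7.138.245:
  111.0.0.0/8 (111.0.0.0 - 111.255.255.255) -> MPLS-PE
  111.0.0.0/12 (111.0.0.0 - 111.15.255.255) -> BORDER1
  111.7.136.0/22 (111.7.136.0 - 111.7.139.255) -> DIST2
  111.7.138.0/23 (111.7.138.0 - 111.7.139.255) -> BRANCH-A
More-specific entries that do NOT match:
  111.7.138.208/28 (111.7.138.208 - 111.7.138.223) does not contain 111.7.138.245
  111.7.138.96/27 (111.7.138.96 - 111.7.138.127) does not contain 111.7.138.245
  111.7.130.128/25 (111.7.130.128 - 111.7.130.255) does not contain 111.7.138.245
  111.7.138.0/25 (111.7.138.0 - 111.7.138.127) does not contain 111.7.138.245
Longest matching prefix is /23 -> next hop BRANCH-A.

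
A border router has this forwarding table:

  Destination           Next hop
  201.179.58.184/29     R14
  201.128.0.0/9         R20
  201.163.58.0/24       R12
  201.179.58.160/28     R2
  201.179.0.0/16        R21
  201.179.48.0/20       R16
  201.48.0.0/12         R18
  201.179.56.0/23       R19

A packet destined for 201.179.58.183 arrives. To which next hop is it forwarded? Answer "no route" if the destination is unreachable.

R16

Routes whose prefix contains 201.179.58.183:
  201.128.0.0/9 (201.128.0.0 - 201.255.255.255) -> R20
  201.179.0.0/16 (201.179.0.0 - 201.179.255.255) -> R21
  201.179.48.0/20 (201.179.48.0 - 201.179.63.255) -> R16
More-specific entries that do NOT match:
  201.179.58.184/29 (201.179.58.184 - 201.179.58.191) does not contain 201.179.58.183
  201.179.58.160/28 (201.179.58.160 - 201.179.58.175) does not contain 201.179.58.183
  201.163.58.0/24 (201.163.58.0 - 201.163.58.255) does not contain 201.179.58.183
  201.179.56.0/23 (201.179.56.0 - 201.179.57.255) does not contain 201.179.58.183
Longest matching prefix is /20 -> next hop R16.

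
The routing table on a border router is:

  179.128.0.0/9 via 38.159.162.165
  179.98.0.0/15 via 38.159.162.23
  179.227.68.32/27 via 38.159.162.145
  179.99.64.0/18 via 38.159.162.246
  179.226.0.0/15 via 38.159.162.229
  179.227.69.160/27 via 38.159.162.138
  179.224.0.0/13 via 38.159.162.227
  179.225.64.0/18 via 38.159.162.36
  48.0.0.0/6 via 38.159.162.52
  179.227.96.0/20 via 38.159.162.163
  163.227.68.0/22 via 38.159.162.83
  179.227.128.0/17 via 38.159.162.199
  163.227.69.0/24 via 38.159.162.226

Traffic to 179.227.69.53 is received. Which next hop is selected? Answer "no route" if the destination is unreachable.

38.159.162.229

Routes whose prefix contains 179.227.69.53:
  179.128.0.0/9 (179.128.0.0 - 179.255.255.255) -> 38.159.162.165
  179.224.0.0/13 (179.224.0.0 - 179.231.255.255) -> 38.159.162.227
  179.226.0.0/15 (179.226.0.0 - 179.227.255.255) -> 38.159.162.229
More-specific entries that do NOT match:
  179.227.68.32/27 (179.227.68.32 - 179.227.68.63) does not contain 179.227.69.53
  179.227.69.160/27 (179.227.69.160 - 179.227.69.191) does not contain 179.227.69.53
  163.227.69.0/24 (163.227.69.0 - 163.227.69.255) does not contain 179.227.69.53
  163.227.68.0/22 (163.227.68.0 - 163.227.71.255) does not contain 179.227.69.53
  179.227.96.0/20 (179.227.96.0 - 179.227.111.255) does not contain 179.227.69.53
  179.99.64.0/18 (179.99.64.0 - 179.99.127.255) does not contain 179.227.69.53
  179.225.64.0/18 (179.225.64.0 - 179.225.127.255) does not contain 179.227.69.53
  179.227.128.0/17 (179.227.128.0 - 179.227.255.255) does not contain 179.227.69.53
Longest matching prefix is /15 -> next hop 38.159.162.229.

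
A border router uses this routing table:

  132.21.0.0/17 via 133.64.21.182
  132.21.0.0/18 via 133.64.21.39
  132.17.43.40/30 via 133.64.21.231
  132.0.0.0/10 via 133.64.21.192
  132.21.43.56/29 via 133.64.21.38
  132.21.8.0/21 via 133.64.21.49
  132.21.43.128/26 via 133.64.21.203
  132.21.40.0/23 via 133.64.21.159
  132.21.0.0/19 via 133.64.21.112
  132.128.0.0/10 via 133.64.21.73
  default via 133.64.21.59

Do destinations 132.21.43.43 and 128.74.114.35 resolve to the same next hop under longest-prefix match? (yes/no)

no

132.21.43.43: longest match 132.21.0.0/18 -> 133.64.21.39
128.74.114.35: longest match 0.0.0.0/0 -> 133.64.21.59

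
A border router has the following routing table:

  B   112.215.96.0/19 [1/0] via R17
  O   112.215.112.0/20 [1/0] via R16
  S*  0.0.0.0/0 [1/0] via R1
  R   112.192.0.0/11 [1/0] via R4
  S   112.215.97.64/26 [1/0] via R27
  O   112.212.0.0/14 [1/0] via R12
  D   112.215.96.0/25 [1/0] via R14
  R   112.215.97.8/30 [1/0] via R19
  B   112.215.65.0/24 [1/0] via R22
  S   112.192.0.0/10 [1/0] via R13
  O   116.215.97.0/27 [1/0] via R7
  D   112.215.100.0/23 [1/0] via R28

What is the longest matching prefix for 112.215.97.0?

Entries matching 112.215.97.0:
  0.0.0.0/0 (default, matches everything)
  112.192.0.0/10 (112.192.0.0 - 112.255.255.255)
  112.192.0.0/11 (112.192.0.0 - 112.223.255.255)
  112.212.0.0/14 (112.212.0.0 - 112.215.255.255)
  112.215.96.0/19 (112.215.96.0 - 112.215.127.255)
Most specific is 112.215.96.0/19.

112.215.96.0/19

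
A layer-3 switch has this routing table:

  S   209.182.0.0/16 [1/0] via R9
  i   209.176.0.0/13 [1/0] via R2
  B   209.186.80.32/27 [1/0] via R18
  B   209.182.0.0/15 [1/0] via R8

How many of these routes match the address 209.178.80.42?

1

Prefixes containing 209.178.80.42:
  209.176.0.0/13 (209.176.0.0 - 209.183.255.255)
Total matching entries: 1.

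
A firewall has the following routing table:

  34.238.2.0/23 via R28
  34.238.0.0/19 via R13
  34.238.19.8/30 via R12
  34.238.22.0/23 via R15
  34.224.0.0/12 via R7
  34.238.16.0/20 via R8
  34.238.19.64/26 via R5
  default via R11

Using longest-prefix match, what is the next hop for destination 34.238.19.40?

Routes whose prefix contains 34.238.19.40:
  0.0.0.0/0 (default, matches everything) -> R11
  34.224.0.0/12 (34.224.0.0 - 34.239.255.255) -> R7
  34.238.0.0/19 (34.238.0.0 - 34.238.31.255) -> R13
  34.238.16.0/20 (34.238.16.0 - 34.238.31.255) -> R8
More-specific entries that do NOT match:
  34.238.19.8/30 (34.238.19.8 - 34.238.19.11) does not contain 34.238.19.40
  34.238.19.64/26 (34.238.19.64 - 34.238.19.127) does not contain 34.238.19.40
  34.238.2.0/23 (34.238.2.0 - 34.238.3.255) does not contain 34.238.19.40
  34.238.22.0/23 (34.238.22.0 - 34.238.23.255) does not contain 34.238.19.40
Longest matching prefix is /20 -> next hop R8.

R8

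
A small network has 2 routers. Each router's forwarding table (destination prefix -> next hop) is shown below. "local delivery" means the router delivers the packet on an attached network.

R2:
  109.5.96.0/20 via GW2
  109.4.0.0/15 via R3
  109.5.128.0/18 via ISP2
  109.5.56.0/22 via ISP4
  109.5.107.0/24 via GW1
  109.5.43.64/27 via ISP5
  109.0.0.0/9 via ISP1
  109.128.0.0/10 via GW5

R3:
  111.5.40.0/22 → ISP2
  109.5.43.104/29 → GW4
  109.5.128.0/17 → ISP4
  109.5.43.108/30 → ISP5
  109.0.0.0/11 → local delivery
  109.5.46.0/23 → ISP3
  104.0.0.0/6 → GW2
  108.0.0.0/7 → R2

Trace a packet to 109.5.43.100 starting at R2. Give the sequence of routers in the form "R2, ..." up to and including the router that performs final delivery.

At R2: longest match for 109.5.43.100 is 109.4.0.0/15 -> R3
At R3: longest match for 109.5.43.100 is 109.0.0.0/11 -> local delivery

R2, R3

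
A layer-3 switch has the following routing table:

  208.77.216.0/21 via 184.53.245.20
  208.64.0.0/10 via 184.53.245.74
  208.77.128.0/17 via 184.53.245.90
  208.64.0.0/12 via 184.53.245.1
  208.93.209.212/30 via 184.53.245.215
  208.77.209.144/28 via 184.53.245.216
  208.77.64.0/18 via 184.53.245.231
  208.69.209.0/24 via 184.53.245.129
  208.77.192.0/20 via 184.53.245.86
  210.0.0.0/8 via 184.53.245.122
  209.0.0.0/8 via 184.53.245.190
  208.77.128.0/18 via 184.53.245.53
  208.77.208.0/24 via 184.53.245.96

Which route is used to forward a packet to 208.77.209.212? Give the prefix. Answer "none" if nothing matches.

Entries matching 208.77.209.212:
  208.64.0.0/10 (208.64.0.0 - 208.127.255.255)
  208.64.0.0/12 (208.64.0.0 - 208.79.255.255)
  208.77.128.0/17 (208.77.128.0 - 208.77.255.255)
Most specific is 208.77.128.0/17.

208.77.128.0/17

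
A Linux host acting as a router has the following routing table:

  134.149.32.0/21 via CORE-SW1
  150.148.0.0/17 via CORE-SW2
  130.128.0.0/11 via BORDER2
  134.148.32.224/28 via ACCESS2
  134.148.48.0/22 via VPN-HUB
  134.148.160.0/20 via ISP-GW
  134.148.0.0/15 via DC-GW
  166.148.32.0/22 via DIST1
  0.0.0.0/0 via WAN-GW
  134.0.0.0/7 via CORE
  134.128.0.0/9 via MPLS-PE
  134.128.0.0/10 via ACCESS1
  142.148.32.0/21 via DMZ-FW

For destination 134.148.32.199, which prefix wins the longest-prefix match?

Entries matching 134.148.32.199:
  0.0.0.0/0 (default, matches everything)
  134.0.0.0/7 (134.0.0.0 - 135.255.255.255)
  134.128.0.0/9 (134.128.0.0 - 134.255.255.255)
  134.128.0.0/10 (134.128.0.0 - 134.191.255.255)
  134.148.0.0/15 (134.148.0.0 - 134.149.255.255)
Most specific is 134.148.0.0/15.

134.148.0.0/15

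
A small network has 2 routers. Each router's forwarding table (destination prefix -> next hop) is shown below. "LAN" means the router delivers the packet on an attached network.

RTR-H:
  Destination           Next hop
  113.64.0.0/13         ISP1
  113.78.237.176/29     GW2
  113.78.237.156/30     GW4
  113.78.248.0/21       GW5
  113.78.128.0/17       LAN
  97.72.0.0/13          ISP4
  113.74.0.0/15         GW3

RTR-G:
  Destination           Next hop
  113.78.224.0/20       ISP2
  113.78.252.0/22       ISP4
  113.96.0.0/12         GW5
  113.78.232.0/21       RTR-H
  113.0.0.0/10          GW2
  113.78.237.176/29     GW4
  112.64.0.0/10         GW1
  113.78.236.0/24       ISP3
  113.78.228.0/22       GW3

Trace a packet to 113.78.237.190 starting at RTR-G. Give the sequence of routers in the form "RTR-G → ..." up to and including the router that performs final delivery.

At RTR-G: longest match for 113.78.237.190 is 113.78.232.0/21 -> RTR-H
At RTR-H: longest match for 113.78.237.190 is 113.78.128.0/17 -> LAN

RTR-G → RTR-H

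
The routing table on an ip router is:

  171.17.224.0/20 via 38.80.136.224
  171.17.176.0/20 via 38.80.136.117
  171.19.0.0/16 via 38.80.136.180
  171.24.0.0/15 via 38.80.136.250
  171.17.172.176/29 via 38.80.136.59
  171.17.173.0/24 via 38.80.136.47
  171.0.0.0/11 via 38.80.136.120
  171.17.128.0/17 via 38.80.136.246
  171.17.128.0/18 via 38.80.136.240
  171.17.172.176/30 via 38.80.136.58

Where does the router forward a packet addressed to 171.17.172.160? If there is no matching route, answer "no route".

Routes whose prefix contains 171.17.172.160:
  171.0.0.0/11 (171.0.0.0 - 171.31.255.255) -> 38.80.136.120
  171.17.128.0/17 (171.17.128.0 - 171.17.255.255) -> 38.80.136.246
  171.17.128.0/18 (171.17.128.0 - 171.17.191.255) -> 38.80.136.240
More-specific entries that do NOT match:
  171.17.172.176/30 (171.17.172.176 - 171.17.172.179) does not contain 171.17.172.160
  171.17.172.176/29 (171.17.172.176 - 171.17.172.183) does not contain 171.17.172.160
  171.17.173.0/24 (171.17.173.0 - 171.17.173.255) does not contain 171.17.172.160
  171.17.224.0/20 (171.17.224.0 - 171.17.239.255) does not contain 171.17.172.160
  171.17.176.0/20 (171.17.176.0 - 171.17.191.255) does not contain 171.17.172.160
Longest matching prefix is /18 -> next hop 38.80.136.240.

38.80.136.240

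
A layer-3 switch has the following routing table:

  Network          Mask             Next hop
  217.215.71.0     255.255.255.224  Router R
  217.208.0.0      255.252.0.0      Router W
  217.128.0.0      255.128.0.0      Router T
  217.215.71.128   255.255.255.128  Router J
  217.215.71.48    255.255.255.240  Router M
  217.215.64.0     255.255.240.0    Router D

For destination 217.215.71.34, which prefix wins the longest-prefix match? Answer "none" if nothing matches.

Entries matching 217.215.71.34:
  217.128.0.0/9 (217.128.0.0 - 217.255.255.255)
  217.215.64.0/20 (217.215.64.0 - 217.215.79.255)
Most specific is 217.215.64.0/20.

217.215.64.0/20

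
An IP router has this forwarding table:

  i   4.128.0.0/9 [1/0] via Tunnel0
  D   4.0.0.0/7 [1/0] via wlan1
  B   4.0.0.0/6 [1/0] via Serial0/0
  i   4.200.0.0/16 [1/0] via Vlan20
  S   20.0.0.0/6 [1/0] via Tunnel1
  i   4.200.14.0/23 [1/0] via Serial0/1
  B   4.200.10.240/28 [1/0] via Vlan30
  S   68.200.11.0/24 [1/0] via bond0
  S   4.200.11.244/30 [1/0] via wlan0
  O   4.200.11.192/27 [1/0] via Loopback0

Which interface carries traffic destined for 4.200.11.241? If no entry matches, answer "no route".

Routes whose prefix contains 4.200.11.241:
  4.0.0.0/6 (4.0.0.0 - 7.255.255.255) -> Serial0/0
  4.0.0.0/7 (4.0.0.0 - 5.255.255.255) -> wlan1
  4.128.0.0/9 (4.128.0.0 - 4.255.255.255) -> Tunnel0
  4.200.0.0/16 (4.200.0.0 - 4.200.255.255) -> Vlan20
More-specific entries that do NOT match:
  4.200.11.244/30 (4.200.11.244 - 4.200.11.247) does not contain 4.200.11.241
  4.200.10.240/28 (4.200.10.240 - 4.200.10.255) does not contain 4.200.11.241
  4.200.11.192/27 (4.200.11.192 - 4.200.11.223) does not contain 4.200.11.241
  68.200.11.0/24 (68.200.11.0 - 68.200.11.255) does not contain 4.200.11.241
  4.200.14.0/23 (4.200.14.0 - 4.200.15.255) does not contain 4.200.11.241
Longest matching prefix is /16 -> interface Vlan20.

Vlan20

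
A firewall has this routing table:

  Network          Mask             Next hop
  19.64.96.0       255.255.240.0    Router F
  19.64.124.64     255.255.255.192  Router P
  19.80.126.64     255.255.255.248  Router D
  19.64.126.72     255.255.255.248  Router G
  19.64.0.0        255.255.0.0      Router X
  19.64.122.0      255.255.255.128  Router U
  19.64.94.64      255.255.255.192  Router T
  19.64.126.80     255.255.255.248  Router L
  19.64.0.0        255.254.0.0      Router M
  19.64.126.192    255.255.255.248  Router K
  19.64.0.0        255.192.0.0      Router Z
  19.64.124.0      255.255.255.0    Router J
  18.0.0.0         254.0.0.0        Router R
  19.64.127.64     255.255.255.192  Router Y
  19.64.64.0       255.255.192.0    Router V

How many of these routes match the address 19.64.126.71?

5

Prefixes containing 19.64.126.71:
  18.0.0.0/7 (18.0.0.0 - 19.255.255.255)
  19.64.0.0/10 (19.64.0.0 - 19.127.255.255)
  19.64.0.0/15 (19.64.0.0 - 19.65.255.255)
  19.64.0.0/16 (19.64.0.0 - 19.64.255.255)
  19.64.64.0/18 (19.64.64.0 - 19.64.127.255)
Total matching entries: 5.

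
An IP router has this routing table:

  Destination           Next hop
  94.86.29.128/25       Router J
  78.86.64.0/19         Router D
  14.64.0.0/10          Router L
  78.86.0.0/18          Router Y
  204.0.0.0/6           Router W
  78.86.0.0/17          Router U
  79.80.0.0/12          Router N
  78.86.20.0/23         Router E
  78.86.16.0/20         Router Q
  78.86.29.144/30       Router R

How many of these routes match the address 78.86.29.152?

Prefixes containing 78.86.29.152:
  78.86.0.0/17 (78.86.0.0 - 78.86.127.255)
  78.86.0.0/18 (78.86.0.0 - 78.86.63.255)
  78.86.16.0/20 (78.86.16.0 - 78.86.31.255)
Total matching entries: 3.

3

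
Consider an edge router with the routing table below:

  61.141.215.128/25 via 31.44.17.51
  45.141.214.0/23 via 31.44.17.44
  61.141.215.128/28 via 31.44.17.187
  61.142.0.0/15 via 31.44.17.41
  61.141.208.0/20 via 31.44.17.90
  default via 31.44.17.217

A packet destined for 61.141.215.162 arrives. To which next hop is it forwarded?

Routes whose prefix contains 61.141.215.162:
  0.0.0.0/0 (default, matches everything) -> 31.44.17.217
  61.141.208.0/20 (61.141.208.0 - 61.141.223.255) -> 31.44.17.90
  61.141.215.128/25 (61.141.215.128 - 61.141.215.255) -> 31.44.17.51
More-specific entries that do NOT match:
  61.141.215.128/28 (61.141.215.128 - 61.141.215.143) does not contain 61.141.215.162
Longest matching prefix is /25 -> next hop 31.44.17.51.

31.44.17.51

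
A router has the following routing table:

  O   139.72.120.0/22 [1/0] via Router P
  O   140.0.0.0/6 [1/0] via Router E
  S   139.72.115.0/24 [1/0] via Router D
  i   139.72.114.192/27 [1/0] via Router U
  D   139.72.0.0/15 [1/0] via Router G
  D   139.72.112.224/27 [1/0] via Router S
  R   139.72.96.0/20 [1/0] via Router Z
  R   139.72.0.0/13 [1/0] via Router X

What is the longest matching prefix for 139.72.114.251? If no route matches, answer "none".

Entries matching 139.72.114.251:
  139.72.0.0/13 (139.72.0.0 - 139.79.255.255)
  139.72.0.0/15 (139.72.0.0 - 139.73.255.255)
Most specific is 139.72.0.0/15.

139.72.0.0/15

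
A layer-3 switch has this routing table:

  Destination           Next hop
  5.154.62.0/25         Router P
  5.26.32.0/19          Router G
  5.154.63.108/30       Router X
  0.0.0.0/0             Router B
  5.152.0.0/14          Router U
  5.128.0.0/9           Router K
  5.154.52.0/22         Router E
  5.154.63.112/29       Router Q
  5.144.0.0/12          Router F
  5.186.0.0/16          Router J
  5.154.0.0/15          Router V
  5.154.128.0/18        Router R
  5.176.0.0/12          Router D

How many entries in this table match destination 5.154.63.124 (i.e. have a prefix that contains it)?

5

Prefixes containing 5.154.63.124:
  0.0.0.0/0 (default, matches everything)
  5.128.0.0/9 (5.128.0.0 - 5.255.255.255)
  5.144.0.0/12 (5.144.0.0 - 5.159.255.255)
  5.152.0.0/14 (5.152.0.0 - 5.155.255.255)
  5.154.0.0/15 (5.154.0.0 - 5.155.255.255)
Total matching entries: 5.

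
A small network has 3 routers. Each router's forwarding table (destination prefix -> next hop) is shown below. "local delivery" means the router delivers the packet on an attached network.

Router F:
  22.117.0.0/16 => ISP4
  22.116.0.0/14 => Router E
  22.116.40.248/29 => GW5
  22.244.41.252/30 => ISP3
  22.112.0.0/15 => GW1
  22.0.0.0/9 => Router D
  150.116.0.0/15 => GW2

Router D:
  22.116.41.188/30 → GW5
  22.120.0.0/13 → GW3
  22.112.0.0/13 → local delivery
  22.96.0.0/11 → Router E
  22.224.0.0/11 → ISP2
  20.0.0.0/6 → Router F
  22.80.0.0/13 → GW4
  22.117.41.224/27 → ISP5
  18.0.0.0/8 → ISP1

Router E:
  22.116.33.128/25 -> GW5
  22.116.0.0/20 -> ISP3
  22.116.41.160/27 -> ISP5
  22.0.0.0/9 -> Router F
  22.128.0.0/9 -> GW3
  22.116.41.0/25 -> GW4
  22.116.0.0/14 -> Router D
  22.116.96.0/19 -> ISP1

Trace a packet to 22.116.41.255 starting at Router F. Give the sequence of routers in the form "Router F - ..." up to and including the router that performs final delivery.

At Router F: longest match for 22.116.41.255 is 22.116.0.0/14 -> Router E
At Router E: longest match for 22.116.41.255 is 22.116.0.0/14 -> Router D
At Router D: longest match for 22.116.41.255 is 22.112.0.0/13 -> local delivery

Router F - Router E - Router D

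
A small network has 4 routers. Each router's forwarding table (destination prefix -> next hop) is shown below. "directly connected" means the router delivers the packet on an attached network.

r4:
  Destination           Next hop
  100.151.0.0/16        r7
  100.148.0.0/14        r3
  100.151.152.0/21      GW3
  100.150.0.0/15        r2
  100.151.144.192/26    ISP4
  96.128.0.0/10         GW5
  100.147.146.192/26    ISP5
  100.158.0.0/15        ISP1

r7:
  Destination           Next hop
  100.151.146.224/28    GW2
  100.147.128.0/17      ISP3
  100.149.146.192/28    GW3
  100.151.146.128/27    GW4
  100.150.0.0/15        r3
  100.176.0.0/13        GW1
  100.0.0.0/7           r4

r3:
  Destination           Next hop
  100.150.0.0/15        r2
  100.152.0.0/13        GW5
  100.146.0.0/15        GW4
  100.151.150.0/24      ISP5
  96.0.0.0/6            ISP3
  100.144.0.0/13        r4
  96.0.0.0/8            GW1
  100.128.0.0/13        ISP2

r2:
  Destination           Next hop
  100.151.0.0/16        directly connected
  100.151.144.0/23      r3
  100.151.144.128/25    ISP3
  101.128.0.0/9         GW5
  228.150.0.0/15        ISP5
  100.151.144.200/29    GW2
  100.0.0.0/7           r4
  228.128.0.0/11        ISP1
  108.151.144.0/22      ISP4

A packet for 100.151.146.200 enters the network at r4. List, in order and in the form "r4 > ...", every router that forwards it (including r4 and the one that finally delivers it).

At r4: longest match for 100.151.146.200 is 100.151.0.0/16 -> r7
At r7: longest match for 100.151.146.200 is 100.150.0.0/15 -> r3
At r3: longest match for 100.151.146.200 is 100.150.0.0/15 -> r2
At r2: longest match for 100.151.146.200 is 100.151.0.0/16 -> directly connected

r4 > r7 > r3 > r2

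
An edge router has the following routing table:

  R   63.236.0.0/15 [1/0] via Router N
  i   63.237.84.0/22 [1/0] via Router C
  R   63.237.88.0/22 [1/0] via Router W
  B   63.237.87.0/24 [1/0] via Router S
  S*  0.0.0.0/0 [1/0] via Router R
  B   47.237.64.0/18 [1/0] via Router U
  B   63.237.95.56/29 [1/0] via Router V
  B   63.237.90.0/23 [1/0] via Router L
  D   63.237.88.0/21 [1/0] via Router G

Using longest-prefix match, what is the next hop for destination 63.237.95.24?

Routes whose prefix contains 63.237.95.24:
  0.0.0.0/0 (default, matches everything) -> Router R
  63.236.0.0/15 (63.236.0.0 - 63.237.255.255) -> Router N
  63.237.88.0/21 (63.237.88.0 - 63.237.95.255) -> Router G
More-specific entries that do NOT match:
  63.237.95.56/29 (63.237.95.56 - 63.237.95.63) does not contain 63.237.95.24
  63.237.87.0/24 (63.237.87.0 - 63.237.87.255) does not contain 63.237.95.24
  63.237.90.0/23 (63.237.90.0 - 63.237.91.255) does not contain 63.237.95.24
  63.237.84.0/22 (63.237.84.0 - 63.237.87.255) does not contain 63.237.95.24
  63.237.88.0/22 (63.237.88.0 - 63.237.91.255) does not contain 63.237.95.24
Longest matching prefix is /21 -> next hop Router G.

Router G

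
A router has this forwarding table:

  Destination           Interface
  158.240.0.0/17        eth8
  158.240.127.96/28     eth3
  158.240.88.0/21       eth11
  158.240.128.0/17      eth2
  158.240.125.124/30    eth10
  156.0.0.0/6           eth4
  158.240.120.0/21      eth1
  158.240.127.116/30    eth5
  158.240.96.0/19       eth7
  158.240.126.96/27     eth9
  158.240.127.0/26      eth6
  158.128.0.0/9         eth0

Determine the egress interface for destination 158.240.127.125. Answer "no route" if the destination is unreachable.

eth1

Routes whose prefix contains 158.240.127.125:
  156.0.0.0/6 (156.0.0.0 - 159.255.255.255) -> eth4
  158.128.0.0/9 (158.128.0.0 - 158.255.255.255) -> eth0
  158.240.0.0/17 (158.240.0.0 - 158.240.127.255) -> eth8
  158.240.96.0/19 (158.240.96.0 - 158.240.127.255) -> eth7
  158.240.120.0/21 (158.240.120.0 - 158.240.127.255) -> eth1
More-specific entries that do NOT match:
  158.240.125.124/30 (158.240.125.124 - 158.240.125.127) does not contain 158.240.127.125
  158.240.127.116/30 (158.240.127.116 - 158.240.127.119) does not contain 158.240.127.125
  158.240.127.96/28 (158.240.127.96 - 158.240.127.111) does not contain 158.240.127.125
  158.240.126.96/27 (158.240.126.96 - 158.240.126.127) does not contain 158.240.127.125
  158.240.127.0/26 (158.240.127.0 - 158.240.127.63) does not contain 158.240.127.125
Longest matching prefix is /21 -> interface eth1.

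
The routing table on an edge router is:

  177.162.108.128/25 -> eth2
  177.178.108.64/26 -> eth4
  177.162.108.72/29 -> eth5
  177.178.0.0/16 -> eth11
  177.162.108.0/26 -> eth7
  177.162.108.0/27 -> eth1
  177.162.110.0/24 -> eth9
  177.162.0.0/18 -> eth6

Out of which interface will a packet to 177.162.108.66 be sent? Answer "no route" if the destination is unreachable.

no route

No entry's prefix contains 177.162.108.66; there is no default route.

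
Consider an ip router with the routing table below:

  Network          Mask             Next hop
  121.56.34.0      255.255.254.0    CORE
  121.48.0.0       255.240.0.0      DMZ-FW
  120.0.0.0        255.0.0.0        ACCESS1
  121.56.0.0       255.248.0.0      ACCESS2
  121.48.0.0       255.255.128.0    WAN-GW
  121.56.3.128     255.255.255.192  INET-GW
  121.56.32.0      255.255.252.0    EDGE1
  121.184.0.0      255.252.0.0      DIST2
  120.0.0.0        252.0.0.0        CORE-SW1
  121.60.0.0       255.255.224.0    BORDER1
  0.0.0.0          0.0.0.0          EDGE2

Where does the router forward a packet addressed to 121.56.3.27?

ACCESS2

Routes whose prefix contains 121.56.3.27:
  0.0.0.0/0 (default, matches everything) -> EDGE2
  120.0.0.0/6 (120.0.0.0 - 123.255.255.255) -> CORE-SW1
  121.48.0.0/12 (121.48.0.0 - 121.63.255.255) -> DMZ-FW
  121.56.0.0/13 (121.56.0.0 - 121.63.255.255) -> ACCESS2
More-specific entries that do NOT match:
  121.56.3.128/26 (121.56.3.128 - 121.56.3.191) does not contain 121.56.3.27
  121.56.34.0/23 (121.56.34.0 - 121.56.35.255) does not contain 121.56.3.27
  121.56.32.0/22 (121.56.32.0 - 121.56.35.255) does not contain 121.56.3.27
  121.60.0.0/19 (121.60.0.0 - 121.60.31.255) does not contain 121.56.3.27
  121.48.0.0/17 (121.48.0.0 - 121.48.127.255) does not contain 121.56.3.27
  121.184.0.0/14 (121.184.0.0 - 121.187.255.255) does not contain 121.56.3.27
Longest matching prefix is /13 -> next hop ACCESS2.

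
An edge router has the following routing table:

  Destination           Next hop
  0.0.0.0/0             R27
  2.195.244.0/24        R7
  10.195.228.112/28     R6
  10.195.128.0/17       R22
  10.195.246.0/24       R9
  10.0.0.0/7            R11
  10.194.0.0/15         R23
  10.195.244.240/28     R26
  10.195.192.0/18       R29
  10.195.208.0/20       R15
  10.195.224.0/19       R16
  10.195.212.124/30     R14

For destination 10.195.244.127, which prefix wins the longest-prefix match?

10.195.224.0/19

Entries matching 10.195.244.127:
  0.0.0.0/0 (default, matches everything)
  10.0.0.0/7 (10.0.0.0 - 11.255.255.255)
  10.194.0.0/15 (10.194.0.0 - 10.195.255.255)
  10.195.128.0/17 (10.195.128.0 - 10.195.255.255)
  10.195.192.0/18 (10.195.192.0 - 10.195.255.255)
  10.195.224.0/19 (10.195.224.0 - 10.195.255.255)
Most specific is 10.195.224.0/19.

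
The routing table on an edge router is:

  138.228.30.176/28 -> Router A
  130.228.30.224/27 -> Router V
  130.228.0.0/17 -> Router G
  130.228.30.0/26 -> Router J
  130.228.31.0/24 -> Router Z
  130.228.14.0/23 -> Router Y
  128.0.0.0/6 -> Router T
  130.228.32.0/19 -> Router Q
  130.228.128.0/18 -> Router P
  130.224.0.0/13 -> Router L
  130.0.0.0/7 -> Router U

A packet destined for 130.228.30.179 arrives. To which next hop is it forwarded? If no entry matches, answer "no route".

Routes whose prefix contains 130.228.30.179:
  128.0.0.0/6 (128.0.0.0 - 131.255.255.255) -> Router T
  130.0.0.0/7 (130.0.0.0 - 131.255.255.255) -> Router U
  130.224.0.0/13 (130.224.0.0 - 130.231.255.255) -> Router L
  130.228.0.0/17 (130.228.0.0 - 130.228.127.255) -> Router G
More-specific entries that do NOT match:
  138.228.30.176/28 (138.228.30.176 - 138.228.30.191) does not contain 130.228.30.179
  130.228.30.224/27 (130.228.30.224 - 130.228.30.255) does not contain 130.228.30.179
  130.228.30.0/26 (130.228.30.0 - 130.228.30.63) does not contain 130.228.30.179
  130.228.31.0/24 (130.228.31.0 - 130.228.31.255) does not contain 130.228.30.179
  130.228.14.0/23 (130.228.14.0 - 130.228.15.255) does not contain 130.228.30.179
  130.228.32.0/19 (130.228.32.0 - 130.228.63.255) does not contain 130.228.30.179
  130.228.128.0/18 (130.228.128.0 - 130.228.191.255) does not contain 130.228.30.179
Longest matching prefix is /17 -> next hop Router G.

Router G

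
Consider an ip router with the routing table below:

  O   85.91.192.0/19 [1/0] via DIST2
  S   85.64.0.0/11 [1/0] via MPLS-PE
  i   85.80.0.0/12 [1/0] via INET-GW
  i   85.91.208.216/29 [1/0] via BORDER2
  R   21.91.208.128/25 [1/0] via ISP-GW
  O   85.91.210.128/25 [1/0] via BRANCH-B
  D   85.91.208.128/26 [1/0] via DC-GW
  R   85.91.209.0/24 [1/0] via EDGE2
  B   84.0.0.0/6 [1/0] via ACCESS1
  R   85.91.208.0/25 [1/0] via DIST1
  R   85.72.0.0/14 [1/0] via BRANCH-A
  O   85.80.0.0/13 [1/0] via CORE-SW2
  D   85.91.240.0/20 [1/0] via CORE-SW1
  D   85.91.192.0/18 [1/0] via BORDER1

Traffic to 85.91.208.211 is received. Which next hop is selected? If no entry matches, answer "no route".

DIST2

Routes whose prefix contains 85.91.208.211:
  84.0.0.0/6 (84.0.0.0 - 87.255.255.255) -> ACCESS1
  85.64.0.0/11 (85.64.0.0 - 85.95.255.255) -> MPLS-PE
  85.80.0.0/12 (85.80.0.0 - 85.95.255.255) -> INET-GW
  85.91.192.0/18 (85.91.192.0 - 85.91.255.255) -> BORDER1
  85.91.192.0/19 (85.91.192.0 - 85.91.223.255) -> DIST2
More-specific entries that do NOT match:
  85.91.208.216/29 (85.91.208.216 - 85.91.208.223) does not contain 85.91.208.211
  85.91.208.128/26 (85.91.208.128 - 85.91.208.191) does not contain 85.91.208.211
  21.91.208.128/25 (21.91.208.128 - 21.91.208.255) does not contain 85.91.208.211
  85.91.210.128/25 (85.91.210.128 - 85.91.210.255) does not contain 85.91.208.211
  85.91.208.0/25 (85.91.208.0 - 85.91.208.127) does not contain 85.91.208.211
  85.91.209.0/24 (85.91.209.0 - 85.91.209.255) does not contain 85.91.208.211
  85.91.240.0/20 (85.91.240.0 - 85.91.255.255) does not contain 85.91.208.211
Longest matching prefix is /19 -> next hop DIST2.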